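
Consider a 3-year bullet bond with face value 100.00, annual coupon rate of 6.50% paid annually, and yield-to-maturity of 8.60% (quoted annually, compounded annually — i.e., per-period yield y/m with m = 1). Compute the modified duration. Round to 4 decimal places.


Coupon per period c = face * coupon_rate / m = 6.500000
Periods per year m = 1; per-period yield y/m = 0.086000
Number of cashflows N = 3
Cashflows (t years, CF_t, discount factor 1/(1+y/m)^(m*t), PV):
  t = 1.0000: CF_t = 6.500000, DF = 0.920810, PV = 5.985267
  t = 2.0000: CF_t = 6.500000, DF = 0.847892, PV = 5.511296
  t = 3.0000: CF_t = 106.500000, DF = 0.780747, PV = 83.149594
Price P = sum_t PV_t = 94.646156
First compute Macaulay numerator sum_t t * PV_t:
  t * PV_t at t = 1.0000: 5.985267
  t * PV_t at t = 2.0000: 11.022591
  t * PV_t at t = 3.0000: 249.448781
Macaulay duration D = 266.456640 / 94.646156 = 2.815293
Modified duration = D / (1 + y/m) = 2.815293 / (1 + 0.086000) = 2.592351

Answer: Modified duration = 2.5924


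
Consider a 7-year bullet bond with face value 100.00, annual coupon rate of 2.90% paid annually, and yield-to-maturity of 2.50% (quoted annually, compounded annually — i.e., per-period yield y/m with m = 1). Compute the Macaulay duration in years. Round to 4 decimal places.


Answer: Macaulay duration = 6.4436 years

Derivation:
Coupon per period c = face * coupon_rate / m = 2.900000
Periods per year m = 1; per-period yield y/m = 0.025000
Number of cashflows N = 7
Cashflows (t years, CF_t, discount factor 1/(1+y/m)^(m*t), PV):
  t = 1.0000: CF_t = 2.900000, DF = 0.975610, PV = 2.829268
  t = 2.0000: CF_t = 2.900000, DF = 0.951814, PV = 2.760262
  t = 3.0000: CF_t = 2.900000, DF = 0.928599, PV = 2.692938
  t = 4.0000: CF_t = 2.900000, DF = 0.905951, PV = 2.627257
  t = 5.0000: CF_t = 2.900000, DF = 0.883854, PV = 2.563177
  t = 6.0000: CF_t = 2.900000, DF = 0.862297, PV = 2.500661
  t = 7.0000: CF_t = 102.900000, DF = 0.841265, PV = 86.566193
Price P = sum_t PV_t = 102.539756
Macaulay numerator sum_t t * PV_t:
  t * PV_t at t = 1.0000: 2.829268
  t * PV_t at t = 2.0000: 5.520523
  t * PV_t at t = 3.0000: 8.078815
  t * PV_t at t = 4.0000: 10.509027
  t * PV_t at t = 5.0000: 12.815887
  t * PV_t at t = 6.0000: 15.003965
  t * PV_t at t = 7.0000: 605.963349
Macaulay duration D = (sum_t t * PV_t) / P = 660.720836 / 102.539756 = 6.443558


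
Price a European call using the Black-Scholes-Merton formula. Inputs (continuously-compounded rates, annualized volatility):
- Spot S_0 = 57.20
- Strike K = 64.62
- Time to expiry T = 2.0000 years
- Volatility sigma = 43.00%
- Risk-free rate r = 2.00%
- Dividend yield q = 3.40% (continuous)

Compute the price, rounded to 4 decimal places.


Answer: Price = 9.8811

Derivation:
d1 = (ln(S/K) + (r - q + 0.5*sigma^2) * T) / (sigma * sqrt(T)) = 0.05743999
d2 = d1 - sigma * sqrt(T) = -0.55067184
exp(-rT) = 0.96078944; exp(-qT) = 0.93426047
C = S_0 * exp(-qT) * N(d1) - K * exp(-rT) * N(d2)
N(d1) = 0.52290265; N(d2) = 0.29092933
C = 57.2000 * 0.93426047 * 0.52290265 - 64.6200 * 0.96078944 * 0.29092933 = 9.8811


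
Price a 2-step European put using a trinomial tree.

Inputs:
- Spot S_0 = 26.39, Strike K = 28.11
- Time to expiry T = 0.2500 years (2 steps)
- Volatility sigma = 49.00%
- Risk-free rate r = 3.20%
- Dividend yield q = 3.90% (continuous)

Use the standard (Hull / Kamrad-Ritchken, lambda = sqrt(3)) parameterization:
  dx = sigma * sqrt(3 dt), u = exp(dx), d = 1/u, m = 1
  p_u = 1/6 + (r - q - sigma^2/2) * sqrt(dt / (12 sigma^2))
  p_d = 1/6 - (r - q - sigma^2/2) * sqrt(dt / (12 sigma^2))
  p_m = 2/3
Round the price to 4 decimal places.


dt = T/N = 0.125000; dx = sigma*sqrt(3*dt) = 0.300062
u = exp(dx) = 1.349943; d = 1/u = 0.740772
p_u = 0.140203, p_m = 0.666667, p_d = 0.193130
Discount per step: exp(-r*dt) = 0.996008
Stock lattice S(k, j) with j the centered position index:
  k=0: S(0,+0) = 26.3900
  k=1: S(1,-1) = 19.5490; S(1,+0) = 26.3900; S(1,+1) = 35.6250
  k=2: S(2,-2) = 14.4813; S(2,-1) = 19.5490; S(2,+0) = 26.3900; S(2,+1) = 35.6250; S(2,+2) = 48.0917
Terminal payoffs V(N, j) = max(K - S_T, 0):
  V(2,-2) = 13.628671; V(2,-1) = 8.561029; V(2,+0) = 1.720000; V(2,+1) = 0.000000; V(2,+2) = 0.000000
Backward induction: V(k, j) = exp(-r*dt) * [p_u * V(k+1, j+1) + p_m * V(k+1, j) + p_d * V(k+1, j-1)]
  V(1,-1) = exp(-r*dt) * [p_u*1.720000 + p_m*8.561029 + p_d*13.628671] = 8.546353
  V(1,+0) = exp(-r*dt) * [p_u*0.000000 + p_m*1.720000 + p_d*8.561029] = 2.788879
  V(1,+1) = exp(-r*dt) * [p_u*0.000000 + p_m*0.000000 + p_d*1.720000] = 0.330857
  V(0,+0) = exp(-r*dt) * [p_u*0.330857 + p_m*2.788879 + p_d*8.546353] = 3.542000

Answer: Price = V(0,0) = 3.5420


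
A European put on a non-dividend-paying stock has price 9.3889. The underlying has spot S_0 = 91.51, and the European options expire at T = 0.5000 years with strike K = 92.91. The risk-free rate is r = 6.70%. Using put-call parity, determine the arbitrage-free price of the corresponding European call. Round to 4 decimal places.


Put-call parity: C - P = S_0 * exp(-qT) - K * exp(-rT).
S_0 * exp(-qT) = 91.5100 * 1.00000000 = 91.51000000
K * exp(-rT) = 92.9100 * 0.96705491 = 89.84907180
C = P + S*exp(-qT) - K*exp(-rT)
C = 9.3889 + 91.51000000 - 89.84907180 = 11.0498

Answer: Call price = 11.0498


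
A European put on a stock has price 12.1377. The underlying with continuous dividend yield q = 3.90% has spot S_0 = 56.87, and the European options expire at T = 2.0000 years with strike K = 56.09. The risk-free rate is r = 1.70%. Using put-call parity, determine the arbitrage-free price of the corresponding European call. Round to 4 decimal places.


Put-call parity: C - P = S_0 * exp(-qT) - K * exp(-rT).
S_0 * exp(-qT) = 56.8700 * 0.92496443 = 52.60272694
K * exp(-rT) = 56.0900 * 0.96657150 = 54.21499570
C = P + S*exp(-qT) - K*exp(-rT)
C = 12.1377 + 52.60272694 - 54.21499570 = 10.5254

Answer: Call price = 10.5254


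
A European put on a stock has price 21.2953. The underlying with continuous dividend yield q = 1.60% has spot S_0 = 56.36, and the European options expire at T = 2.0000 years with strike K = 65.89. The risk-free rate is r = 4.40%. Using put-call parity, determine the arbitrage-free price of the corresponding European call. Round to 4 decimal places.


Answer: Call price = 15.5408

Derivation:
Put-call parity: C - P = S_0 * exp(-qT) - K * exp(-rT).
S_0 * exp(-qT) = 56.3600 * 0.96850658 = 54.58503097
K * exp(-rT) = 65.8900 * 0.91576088 = 60.33948417
C = P + S*exp(-qT) - K*exp(-rT)
C = 21.2953 + 54.58503097 - 60.33948417 = 15.5408


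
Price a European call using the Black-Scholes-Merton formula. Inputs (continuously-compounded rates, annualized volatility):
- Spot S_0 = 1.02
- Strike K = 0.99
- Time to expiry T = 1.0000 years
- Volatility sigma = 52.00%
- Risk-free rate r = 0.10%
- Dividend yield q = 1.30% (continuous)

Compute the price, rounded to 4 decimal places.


Answer: Price = 0.2137

Derivation:
d1 = (ln(S/K) + (r - q + 0.5*sigma^2) * T) / (sigma * sqrt(T)) = 0.29433262
d2 = d1 - sigma * sqrt(T) = -0.22566738
exp(-rT) = 0.99900050; exp(-qT) = 0.98708414
C = S_0 * exp(-qT) * N(d1) - K * exp(-rT) * N(d2)
N(d1) = 0.61574813; N(d2) = 0.41073007
C = 1.0200 * 0.98708414 * 0.61574813 - 0.9900 * 0.99900050 * 0.41073007 = 0.2137


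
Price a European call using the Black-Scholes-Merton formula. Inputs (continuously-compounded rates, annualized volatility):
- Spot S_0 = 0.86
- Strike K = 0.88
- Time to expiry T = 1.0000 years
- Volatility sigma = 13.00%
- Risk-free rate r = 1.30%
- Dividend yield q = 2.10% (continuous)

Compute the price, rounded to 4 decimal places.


Answer: Price = 0.0323

Derivation:
d1 = (ln(S/K) + (r - q + 0.5*sigma^2) * T) / (sigma * sqrt(T)) = -0.17338091
d2 = d1 - sigma * sqrt(T) = -0.30338091
exp(-rT) = 0.98708414; exp(-qT) = 0.97921896
C = S_0 * exp(-qT) * N(d1) - K * exp(-rT) * N(d2)
N(d1) = 0.43117601; N(d2) = 0.38079980
C = 0.8600 * 0.97921896 * 0.43117601 - 0.8800 * 0.98708414 * 0.38079980 = 0.0323


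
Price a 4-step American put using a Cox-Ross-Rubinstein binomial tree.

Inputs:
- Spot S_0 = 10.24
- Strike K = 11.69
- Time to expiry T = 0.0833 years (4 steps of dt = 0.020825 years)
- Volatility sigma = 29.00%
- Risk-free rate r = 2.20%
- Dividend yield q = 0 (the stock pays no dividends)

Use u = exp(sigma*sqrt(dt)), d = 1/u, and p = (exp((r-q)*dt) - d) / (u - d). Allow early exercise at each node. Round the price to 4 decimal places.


dt = T/N = 0.020825
u = exp(sigma*sqrt(dt)) = 1.042738; d = 1/u = 0.959014
p = (exp((r-q)*dt) - d) / (u - d) = 0.495013
Discount per step: exp(-r*dt) = 0.999542
Stock lattice S(k, i) with i counting down-moves:
  k=0: S(0,0) = 10.2400
  k=1: S(1,0) = 10.6776; S(1,1) = 9.8203
  k=2: S(2,0) = 11.1340; S(2,1) = 10.2400; S(2,2) = 9.4178
  k=3: S(3,0) = 11.6098; S(3,1) = 10.6776; S(3,2) = 9.8203; S(3,3) = 9.0318
  k=4: S(4,0) = 12.1060; S(4,1) = 11.1340; S(4,2) = 10.2400; S(4,3) = 9.4178; S(4,4) = 8.6616
Terminal payoffs V(N, i) = max(K - S_T, 0):
  V(4,0) = 0.000000; V(4,1) = 0.556031; V(4,2) = 1.450000; V(4,3) = 2.272190; V(4,4) = 3.028365
Backward induction: V(k, i) = exp(-r*dt) * [p * V(k+1, i) + (1-p) * V(k+1, i+1)]; then take max(V_cont, immediate exercise) for American.
  V(3,0) = exp(-r*dt) * [p*0.000000 + (1-p)*0.556031] = 0.280660; exercise = 0.080193; V(3,0) = max -> 0.280660
  V(3,1) = exp(-r*dt) * [p*0.556031 + (1-p)*1.450000] = 1.007013; exercise = 1.012367; V(3,1) = max -> 1.012367
  V(3,2) = exp(-r*dt) * [p*1.450000 + (1-p)*2.272190] = 1.864341; exercise = 1.869696; V(3,2) = max -> 1.869696
  V(3,3) = exp(-r*dt) * [p*2.272190 + (1-p)*3.028365] = 2.652833; exercise = 2.658188; V(3,3) = max -> 2.658188
  V(2,0) = exp(-r*dt) * [p*0.280660 + (1-p)*1.012367] = 0.649865; exercise = 0.556031; V(2,0) = max -> 0.649865
  V(2,1) = exp(-r*dt) * [p*1.012367 + (1-p)*1.869696] = 1.444645; exercise = 1.450000; V(2,1) = max -> 1.450000
  V(2,2) = exp(-r*dt) * [p*1.869696 + (1-p)*2.658188] = 2.266835; exercise = 2.272190; V(2,2) = max -> 2.272190
  V(1,0) = exp(-r*dt) * [p*0.649865 + (1-p)*1.450000] = 1.053441; exercise = 1.012367; V(1,0) = max -> 1.053441
  V(1,1) = exp(-r*dt) * [p*1.450000 + (1-p)*2.272190] = 1.864341; exercise = 1.869696; V(1,1) = max -> 1.869696
  V(0,0) = exp(-r*dt) * [p*1.053441 + (1-p)*1.869696] = 1.464968; exercise = 1.450000; V(0,0) = max -> 1.464968

Answer: Price = V(0,0) = 1.4650


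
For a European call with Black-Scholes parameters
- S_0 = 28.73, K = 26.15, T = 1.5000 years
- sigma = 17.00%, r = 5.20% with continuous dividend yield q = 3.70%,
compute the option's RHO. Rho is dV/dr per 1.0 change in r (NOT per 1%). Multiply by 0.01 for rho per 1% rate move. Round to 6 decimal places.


Answer: Rho = 24.517837

Derivation:
d1 = 0.6640887647; d2 = 0.4558821366
phi(d1) = 0.3199964180; exp(-qT) = 0.9460120237; exp(-rT) = 0.9249644265
N(d2) = 0.6757626321
Rho = K*T*exp(-rT)*N(d2) = 26.1500 * 1.5000 * 0.9249644265 * 0.6757626321 = 24.517837


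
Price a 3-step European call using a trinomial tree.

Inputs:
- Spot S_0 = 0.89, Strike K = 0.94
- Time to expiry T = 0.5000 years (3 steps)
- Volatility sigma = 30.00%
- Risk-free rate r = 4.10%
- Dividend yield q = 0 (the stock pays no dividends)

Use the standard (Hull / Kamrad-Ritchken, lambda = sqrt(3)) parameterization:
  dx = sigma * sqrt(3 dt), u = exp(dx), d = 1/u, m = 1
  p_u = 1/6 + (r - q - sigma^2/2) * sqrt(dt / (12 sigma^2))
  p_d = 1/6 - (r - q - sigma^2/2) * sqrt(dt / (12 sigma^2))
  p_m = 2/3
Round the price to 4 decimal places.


Answer: Price = V(0,0) = 0.0625

Derivation:
dt = T/N = 0.166667; dx = sigma*sqrt(3*dt) = 0.212132
u = exp(dx) = 1.236311; d = 1/u = 0.808858
p_u = 0.165095, p_m = 0.666667, p_d = 0.168238
Discount per step: exp(-r*dt) = 0.993190
Stock lattice S(k, j) with j the centered position index:
  k=0: S(0,+0) = 0.8900
  k=1: S(1,-1) = 0.7199; S(1,+0) = 0.8900; S(1,+1) = 1.1003
  k=2: S(2,-2) = 0.5823; S(2,-1) = 0.7199; S(2,+0) = 0.8900; S(2,+1) = 1.1003; S(2,+2) = 1.3603
  k=3: S(3,-3) = 0.4710; S(3,-2) = 0.5823; S(3,-1) = 0.7199; S(3,+0) = 0.8900; S(3,+1) = 1.1003; S(3,+2) = 1.3603; S(3,+3) = 1.6818
Terminal payoffs V(N, j) = max(S_T - K, 0):
  V(3,-3) = 0.000000; V(3,-2) = 0.000000; V(3,-1) = 0.000000; V(3,+0) = 0.000000; V(3,+1) = 0.160317; V(3,+2) = 0.420334; V(3,+3) = 0.741796
Backward induction: V(k, j) = exp(-r*dt) * [p_u * V(k+1, j+1) + p_m * V(k+1, j) + p_d * V(k+1, j-1)]
  V(2,-2) = exp(-r*dt) * [p_u*0.000000 + p_m*0.000000 + p_d*0.000000] = 0.000000
  V(2,-1) = exp(-r*dt) * [p_u*0.000000 + p_m*0.000000 + p_d*0.000000] = 0.000000
  V(2,+0) = exp(-r*dt) * [p_u*0.160317 + p_m*0.000000 + p_d*0.000000] = 0.026287
  V(2,+1) = exp(-r*dt) * [p_u*0.420334 + p_m*0.160317 + p_d*0.000000] = 0.175073
  V(2,+2) = exp(-r*dt) * [p_u*0.741796 + p_m*0.420334 + p_d*0.160317] = 0.426735
  V(1,-1) = exp(-r*dt) * [p_u*0.026287 + p_m*0.000000 + p_d*0.000000] = 0.004310
  V(1,+0) = exp(-r*dt) * [p_u*0.175073 + p_m*0.026287 + p_d*0.000000] = 0.046112
  V(1,+1) = exp(-r*dt) * [p_u*0.426735 + p_m*0.175073 + p_d*0.026287] = 0.190285
  V(0,+0) = exp(-r*dt) * [p_u*0.190285 + p_m*0.046112 + p_d*0.004310] = 0.062454


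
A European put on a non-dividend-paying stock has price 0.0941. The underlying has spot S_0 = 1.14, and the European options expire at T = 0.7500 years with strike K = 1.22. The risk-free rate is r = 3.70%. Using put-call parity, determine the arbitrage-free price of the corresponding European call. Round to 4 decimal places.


Answer: Call price = 0.0475

Derivation:
Put-call parity: C - P = S_0 * exp(-qT) - K * exp(-rT).
S_0 * exp(-qT) = 1.1400 * 1.00000000 = 1.14000000
K * exp(-rT) = 1.2200 * 0.97263149 = 1.18661042
C = P + S*exp(-qT) - K*exp(-rT)
C = 0.0941 + 1.14000000 - 1.18661042 = 0.0475


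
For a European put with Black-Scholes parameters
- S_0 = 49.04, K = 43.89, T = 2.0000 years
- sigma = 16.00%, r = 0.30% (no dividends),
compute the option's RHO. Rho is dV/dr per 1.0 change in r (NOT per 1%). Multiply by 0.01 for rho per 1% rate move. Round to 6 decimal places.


Answer: Rho = -29.946923

Derivation:
d1 = 0.6299870106; d2 = 0.4037128406
phi(d1) = 0.3271356540; exp(-qT) = 1.0000000000; exp(-rT) = 0.9940179641
N(-d2) = 0.3432119480
Rho = -K*T*exp(-rT)*N(-d2) = -43.8900 * 2.0000 * 0.9940179641 * 0.3432119480 = -29.946923


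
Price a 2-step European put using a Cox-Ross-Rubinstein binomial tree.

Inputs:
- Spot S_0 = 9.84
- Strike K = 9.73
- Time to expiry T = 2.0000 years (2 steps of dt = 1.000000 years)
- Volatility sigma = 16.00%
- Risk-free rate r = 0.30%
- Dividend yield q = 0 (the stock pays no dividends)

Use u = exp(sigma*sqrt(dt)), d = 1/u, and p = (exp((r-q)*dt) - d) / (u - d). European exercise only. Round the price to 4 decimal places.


Answer: Price = V(0,0) = 0.7232

Derivation:
dt = T/N = 1.000000
u = exp(sigma*sqrt(dt)) = 1.173511; d = 1/u = 0.852144
p = (exp((r-q)*dt) - d) / (u - d) = 0.469434
Discount per step: exp(-r*dt) = 0.997004
Stock lattice S(k, i) with i counting down-moves:
  k=0: S(0,0) = 9.8400
  k=1: S(1,0) = 11.5473; S(1,1) = 8.3851
  k=2: S(2,0) = 13.5509; S(2,1) = 9.8400; S(2,2) = 7.1453
Terminal payoffs V(N, i) = max(K - S_T, 0):
  V(2,0) = 0.000000; V(2,1) = 0.000000; V(2,2) = 2.584693
Backward induction: V(k, i) = exp(-r*dt) * [p * V(k+1, i) + (1-p) * V(k+1, i+1)].
  V(1,0) = exp(-r*dt) * [p*0.000000 + (1-p)*0.000000] = 0.000000
  V(1,1) = exp(-r*dt) * [p*0.000000 + (1-p)*2.584693] = 1.367242
  V(0,0) = exp(-r*dt) * [p*0.000000 + (1-p)*1.367242] = 0.723239


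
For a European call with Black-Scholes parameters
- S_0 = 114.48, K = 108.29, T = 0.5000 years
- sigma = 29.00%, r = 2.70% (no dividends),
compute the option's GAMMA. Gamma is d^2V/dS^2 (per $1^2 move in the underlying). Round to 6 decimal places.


d1 = 0.4394416116; d2 = 0.2343806450
phi(d1) = 0.3622238101; exp(-qT) = 1.0000000000; exp(-rT) = 0.9865907163
Gamma = exp(-qT) * phi(d1) / (S * sigma * sqrt(T)) = 1.0000000000 * 0.3622238101 / (114.4800 * 0.2900 * 0.7071067812) = 0.015430

Answer: Gamma = 0.015430


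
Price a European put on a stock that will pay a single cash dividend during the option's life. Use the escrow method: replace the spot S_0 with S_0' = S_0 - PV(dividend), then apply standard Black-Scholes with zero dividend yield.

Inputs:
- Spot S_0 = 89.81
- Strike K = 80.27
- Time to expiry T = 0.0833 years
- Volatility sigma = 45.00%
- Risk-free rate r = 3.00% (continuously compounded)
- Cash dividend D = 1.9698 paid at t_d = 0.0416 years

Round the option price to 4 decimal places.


Answer: Price = 1.5195

Derivation:
PV(D) = D * exp(-r * t_d) = 1.9698 * 0.99875278 = 1.96734322
S_0' = S_0 - PV(D) = 89.8100 - 1.96734322 = 87.84265678
d1 = (ln(S_0'/K) + (r + sigma^2/2)*T) / (sigma*sqrt(T)) = 0.77830372
d2 = d1 - sigma*sqrt(T) = 0.64842589
exp(-rT) = 0.99750412
N(-d1) = 0.21819499; N(-d2) = 0.25835476
P = K * exp(-rT) * N(-d2) - S_0' * N(-d1) = 80.2700 * 0.99750412 * 0.25835476 - 87.84265678 * 0.21819499 = 1.5195


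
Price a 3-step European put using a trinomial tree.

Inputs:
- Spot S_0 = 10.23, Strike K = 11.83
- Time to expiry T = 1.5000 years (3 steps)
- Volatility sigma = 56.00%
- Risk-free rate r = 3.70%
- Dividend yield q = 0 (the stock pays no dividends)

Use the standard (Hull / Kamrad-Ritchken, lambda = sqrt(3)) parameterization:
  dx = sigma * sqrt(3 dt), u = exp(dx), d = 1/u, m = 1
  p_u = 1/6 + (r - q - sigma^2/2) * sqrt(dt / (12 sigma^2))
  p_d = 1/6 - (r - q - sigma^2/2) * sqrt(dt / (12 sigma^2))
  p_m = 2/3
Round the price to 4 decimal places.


dt = T/N = 0.500000; dx = sigma*sqrt(3*dt) = 0.685857
u = exp(dx) = 1.985473; d = 1/u = 0.503658
p_u = 0.122999, p_m = 0.666667, p_d = 0.210335
Discount per step: exp(-r*dt) = 0.981670
Stock lattice S(k, j) with j the centered position index:
  k=0: S(0,+0) = 10.2300
  k=1: S(1,-1) = 5.1524; S(1,+0) = 10.2300; S(1,+1) = 20.3114
  k=2: S(2,-2) = 2.5951; S(2,-1) = 5.1524; S(2,+0) = 10.2300; S(2,+1) = 20.3114; S(2,+2) = 40.3277
  k=3: S(3,-3) = 1.3070; S(3,-2) = 2.5951; S(3,-1) = 5.1524; S(3,+0) = 10.2300; S(3,+1) = 20.3114; S(3,+2) = 40.3277; S(3,+3) = 80.0696
Terminal payoffs V(N, j) = max(K - S_T, 0):
  V(3,-3) = 10.522975; V(3,-2) = 9.234938; V(3,-1) = 6.677575; V(3,+0) = 1.600000; V(3,+1) = 0.000000; V(3,+2) = 0.000000; V(3,+3) = 0.000000
Backward induction: V(k, j) = exp(-r*dt) * [p_u * V(k+1, j+1) + p_m * V(k+1, j) + p_d * V(k+1, j-1)]
  V(2,-2) = exp(-r*dt) * [p_u*6.677575 + p_m*9.234938 + p_d*10.522975] = 9.022829
  V(2,-1) = exp(-r*dt) * [p_u*1.600000 + p_m*6.677575 + p_d*9.234938] = 6.470131
  V(2,+0) = exp(-r*dt) * [p_u*0.000000 + p_m*1.600000 + p_d*6.677575] = 2.425895
  V(2,+1) = exp(-r*dt) * [p_u*0.000000 + p_m*0.000000 + p_d*1.600000] = 0.330367
  V(2,+2) = exp(-r*dt) * [p_u*0.000000 + p_m*0.000000 + p_d*0.000000] = 0.000000
  V(1,-1) = exp(-r*dt) * [p_u*2.425895 + p_m*6.470131 + p_d*9.022829] = 6.390295
  V(1,+0) = exp(-r*dt) * [p_u*0.330367 + p_m*2.425895 + p_d*6.470131] = 2.963457
  V(1,+1) = exp(-r*dt) * [p_u*0.000000 + p_m*0.330367 + p_d*2.425895] = 0.717104
  V(0,+0) = exp(-r*dt) * [p_u*0.717104 + p_m*2.963457 + p_d*6.390295] = 3.345474

Answer: Price = V(0,0) = 3.3455


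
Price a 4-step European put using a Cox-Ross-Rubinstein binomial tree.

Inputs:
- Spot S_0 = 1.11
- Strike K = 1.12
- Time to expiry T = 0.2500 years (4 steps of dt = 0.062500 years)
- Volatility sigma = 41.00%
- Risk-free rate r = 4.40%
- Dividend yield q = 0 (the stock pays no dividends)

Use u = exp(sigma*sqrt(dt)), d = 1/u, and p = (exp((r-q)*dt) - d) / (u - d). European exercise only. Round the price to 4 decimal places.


Answer: Price = V(0,0) = 0.0857

Derivation:
dt = T/N = 0.062500
u = exp(sigma*sqrt(dt)) = 1.107937; d = 1/u = 0.902578
p = (exp((r-q)*dt) - d) / (u - d) = 0.487807
Discount per step: exp(-r*dt) = 0.997254
Stock lattice S(k, i) with i counting down-moves:
  k=0: S(0,0) = 1.1100
  k=1: S(1,0) = 1.2298; S(1,1) = 1.0019
  k=2: S(2,0) = 1.3626; S(2,1) = 1.1100; S(2,2) = 0.9043
  k=3: S(3,0) = 1.5096; S(3,1) = 1.2298; S(3,2) = 1.0019; S(3,3) = 0.8162
  k=4: S(4,0) = 1.6726; S(4,1) = 1.3626; S(4,2) = 1.1100; S(4,3) = 0.9043; S(4,4) = 0.7367
Terminal payoffs V(N, i) = max(K - S_T, 0):
  V(4,0) = 0.000000; V(4,1) = 0.000000; V(4,2) = 0.010000; V(4,3) = 0.215741; V(4,4) = 0.383348
Backward induction: V(k, i) = exp(-r*dt) * [p * V(k+1, i) + (1-p) * V(k+1, i+1)].
  V(3,0) = exp(-r*dt) * [p*0.000000 + (1-p)*0.000000] = 0.000000
  V(3,1) = exp(-r*dt) * [p*0.000000 + (1-p)*0.010000] = 0.005108
  V(3,2) = exp(-r*dt) * [p*0.010000 + (1-p)*0.215741] = 0.115062
  V(3,3) = exp(-r*dt) * [p*0.215741 + (1-p)*0.383348] = 0.300760
  V(2,0) = exp(-r*dt) * [p*0.000000 + (1-p)*0.005108] = 0.002609
  V(2,1) = exp(-r*dt) * [p*0.005108 + (1-p)*0.115062] = 0.061257
  V(2,2) = exp(-r*dt) * [p*0.115062 + (1-p)*0.300760] = 0.209598
  V(1,0) = exp(-r*dt) * [p*0.002609 + (1-p)*0.061257] = 0.032559
  V(1,1) = exp(-r*dt) * [p*0.061257 + (1-p)*0.209598] = 0.136860
  V(0,0) = exp(-r*dt) * [p*0.032559 + (1-p)*0.136860] = 0.085745


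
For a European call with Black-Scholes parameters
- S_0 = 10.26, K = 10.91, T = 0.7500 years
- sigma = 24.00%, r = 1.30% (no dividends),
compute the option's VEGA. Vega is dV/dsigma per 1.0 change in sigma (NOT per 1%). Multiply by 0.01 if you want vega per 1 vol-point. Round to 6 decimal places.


Answer: Vega = 3.507849

Derivation:
d1 = -0.1447078418; d2 = -0.3525539387
phi(d1) = 0.3947870739; exp(-qT) = 1.0000000000; exp(-rT) = 0.9902973771
Vega = S * exp(-qT) * phi(d1) * sqrt(T) = 10.2600 * 1.0000000000 * 0.3947870739 * 0.8660254038 = 3.507849


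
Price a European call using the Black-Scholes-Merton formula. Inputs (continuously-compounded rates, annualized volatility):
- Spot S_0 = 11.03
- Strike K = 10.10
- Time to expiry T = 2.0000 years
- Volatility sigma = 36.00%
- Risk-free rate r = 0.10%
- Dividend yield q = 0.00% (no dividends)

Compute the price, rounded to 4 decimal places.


d1 = (ln(S/K) + (r - q + 0.5*sigma^2) * T) / (sigma * sqrt(T)) = 0.43149897
d2 = d1 - sigma * sqrt(T) = -0.07761791
exp(-rT) = 0.99800200; exp(-qT) = 1.00000000
C = S_0 * exp(-qT) * N(d1) - K * exp(-rT) * N(d2)
N(d1) = 0.66694720; N(d2) = 0.46906600
C = 11.0300 * 1.00000000 * 0.66694720 - 10.1000 * 0.99800200 * 0.46906600 = 2.6283

Answer: Price = 2.6283


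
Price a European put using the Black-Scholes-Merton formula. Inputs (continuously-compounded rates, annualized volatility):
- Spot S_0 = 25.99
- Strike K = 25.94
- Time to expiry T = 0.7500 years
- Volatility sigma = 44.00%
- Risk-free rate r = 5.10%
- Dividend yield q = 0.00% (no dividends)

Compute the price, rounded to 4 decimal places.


Answer: Price = 3.3592

Derivation:
d1 = (ln(S/K) + (r - q + 0.5*sigma^2) * T) / (sigma * sqrt(T)) = 0.29595938
d2 = d1 - sigma * sqrt(T) = -0.08509180
exp(-rT) = 0.96247229; exp(-qT) = 1.00000000
P = K * exp(-rT) * N(-d2) - S_0 * exp(-qT) * N(-d1)
N(-d1) = 0.38363055; N(-d2) = 0.53390579
P = 25.9400 * 0.96247229 * 0.53390579 - 25.9900 * 1.00000000 * 0.38363055 = 3.3592


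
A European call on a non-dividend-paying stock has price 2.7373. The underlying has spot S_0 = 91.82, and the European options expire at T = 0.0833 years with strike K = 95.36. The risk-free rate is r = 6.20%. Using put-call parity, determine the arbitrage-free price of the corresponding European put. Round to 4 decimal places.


Answer: Put price = 5.7861

Derivation:
Put-call parity: C - P = S_0 * exp(-qT) - K * exp(-rT).
S_0 * exp(-qT) = 91.8200 * 1.00000000 = 91.82000000
K * exp(-rT) = 95.3600 * 0.99484871 = 94.86877333
P = C - S*exp(-qT) + K*exp(-rT)
P = 2.7373 - 91.82000000 + 94.86877333 = 5.7861


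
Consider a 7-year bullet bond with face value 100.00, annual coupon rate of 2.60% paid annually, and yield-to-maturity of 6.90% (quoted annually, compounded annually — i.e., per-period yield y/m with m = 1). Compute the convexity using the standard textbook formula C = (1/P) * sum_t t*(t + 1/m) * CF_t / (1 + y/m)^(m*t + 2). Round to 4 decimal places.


Answer: Convexity = 43.4941

Derivation:
Coupon per period c = face * coupon_rate / m = 2.600000
Periods per year m = 1; per-period yield y/m = 0.069000
Number of cashflows N = 7
Cashflows (t years, CF_t, discount factor 1/(1+y/m)^(m*t), PV):
  t = 1.0000: CF_t = 2.600000, DF = 0.935454, PV = 2.432180
  t = 2.0000: CF_t = 2.600000, DF = 0.875074, PV = 2.275191
  t = 3.0000: CF_t = 2.600000, DF = 0.818591, PV = 2.128336
  t = 4.0000: CF_t = 2.600000, DF = 0.765754, PV = 1.990960
  t = 5.0000: CF_t = 2.600000, DF = 0.716327, PV = 1.862451
  t = 6.0000: CF_t = 2.600000, DF = 0.670091, PV = 1.742237
  t = 7.0000: CF_t = 102.600000, DF = 0.626839, PV = 64.313689
Price P = sum_t PV_t = 76.745044
Convexity numerator sum_t t*(t + 1/m) * CF_t / (1+y/m)^(m*t + 2):
  t = 1.0000: term = 4.256672
  t = 2.0000: term = 11.945760
  t = 3.0000: term = 22.349410
  t = 4.0000: term = 34.844731
  t = 5.0000: term = 48.893448
  t = 6.0000: term = 64.032579
  t = 7.0000: term = 3151.635915
Convexity = (1/P) * sum = 3337.958516 / 76.745044 = 43.494125


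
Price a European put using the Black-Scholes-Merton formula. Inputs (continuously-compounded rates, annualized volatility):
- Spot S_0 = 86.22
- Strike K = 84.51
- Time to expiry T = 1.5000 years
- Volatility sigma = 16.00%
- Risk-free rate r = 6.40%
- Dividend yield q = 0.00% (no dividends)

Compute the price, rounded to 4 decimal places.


Answer: Price = 2.7168

Derivation:
d1 = (ln(S/K) + (r - q + 0.5*sigma^2) * T) / (sigma * sqrt(T)) = 0.69010443
d2 = d1 - sigma * sqrt(T) = 0.49414526
exp(-rT) = 0.90846402; exp(-qT) = 1.00000000
P = K * exp(-rT) * N(-d2) - S_0 * exp(-qT) * N(-d1)
N(-d1) = 0.24506426; N(-d2) = 0.31060180
P = 84.5100 * 0.90846402 * 0.31060180 - 86.2200 * 1.00000000 * 0.24506426 = 2.7168


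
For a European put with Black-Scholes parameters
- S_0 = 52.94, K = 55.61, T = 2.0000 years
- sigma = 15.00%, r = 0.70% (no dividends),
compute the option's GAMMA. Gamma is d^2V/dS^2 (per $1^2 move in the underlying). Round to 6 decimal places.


Answer: Gamma = 0.035460

Derivation:
d1 = -0.0598864968; d2 = -0.2720185312
phi(d1) = 0.3982275396; exp(-qT) = 1.0000000000; exp(-rT) = 0.9860975443
Gamma = exp(-qT) * phi(d1) / (S * sigma * sqrt(T)) = 1.0000000000 * 0.3982275396 / (52.9400 * 0.1500 * 1.4142135624) = 0.035460


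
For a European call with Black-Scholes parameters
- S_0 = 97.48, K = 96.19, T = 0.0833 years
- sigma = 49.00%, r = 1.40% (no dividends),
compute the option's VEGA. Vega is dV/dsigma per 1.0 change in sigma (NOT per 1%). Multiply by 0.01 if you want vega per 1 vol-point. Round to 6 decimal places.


d1 = 0.1731562348; d2 = 0.0317337118
phi(d1) = 0.3930061281; exp(-qT) = 1.0000000000; exp(-rT) = 0.9988344797
Vega = S * exp(-qT) * phi(d1) * sqrt(T) = 97.4800 * 1.0000000000 * 0.3930061281 * 0.2886173938 = 11.057001

Answer: Vega = 11.057001


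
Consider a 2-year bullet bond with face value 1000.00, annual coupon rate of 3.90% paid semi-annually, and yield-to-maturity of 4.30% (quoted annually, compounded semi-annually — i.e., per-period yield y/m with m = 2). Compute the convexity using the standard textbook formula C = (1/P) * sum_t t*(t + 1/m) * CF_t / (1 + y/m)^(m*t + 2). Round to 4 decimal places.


Coupon per period c = face * coupon_rate / m = 19.500000
Periods per year m = 2; per-period yield y/m = 0.021500
Number of cashflows N = 4
Cashflows (t years, CF_t, discount factor 1/(1+y/m)^(m*t), PV):
  t = 0.5000: CF_t = 19.500000, DF = 0.978953, PV = 19.089574
  t = 1.0000: CF_t = 19.500000, DF = 0.958348, PV = 18.687787
  t = 1.5000: CF_t = 19.500000, DF = 0.938177, PV = 18.294456
  t = 2.0000: CF_t = 1019.500000, DF = 0.918431, PV = 936.340366
Price P = sum_t PV_t = 992.412183
Convexity numerator sum_t t*(t + 1/m) * CF_t / (1+y/m)^(m*t + 2):
  t = 0.5000: term = 9.147228
  t = 1.0000: term = 26.864106
  t = 1.5000: term = 52.597368
  t = 2.0000: term = 4486.699762
Convexity = (1/P) * sum = 4575.308463 / 992.412183 = 4.610291

Answer: Convexity = 4.6103


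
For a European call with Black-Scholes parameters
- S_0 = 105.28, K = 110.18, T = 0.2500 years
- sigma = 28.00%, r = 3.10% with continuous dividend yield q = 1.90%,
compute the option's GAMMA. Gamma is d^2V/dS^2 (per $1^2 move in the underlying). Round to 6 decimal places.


d1 = -0.2335137462; d2 = -0.3735137462
phi(d1) = 0.3882123217; exp(-qT) = 0.9952612634; exp(-rT) = 0.9922799538
Gamma = exp(-qT) * phi(d1) / (S * sigma * sqrt(T)) = 0.9952612634 * 0.3882123217 / (105.2800 * 0.2800 * 0.5000000000) = 0.026214

Answer: Gamma = 0.026214


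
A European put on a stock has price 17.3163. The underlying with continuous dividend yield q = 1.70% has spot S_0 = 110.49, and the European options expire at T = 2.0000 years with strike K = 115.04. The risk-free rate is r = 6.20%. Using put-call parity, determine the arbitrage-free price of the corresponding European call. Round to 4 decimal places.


Answer: Call price = 22.4888

Derivation:
Put-call parity: C - P = S_0 * exp(-qT) - K * exp(-rT).
S_0 * exp(-qT) = 110.4900 * 0.96657150 = 106.79648555
K * exp(-rT) = 115.0400 * 0.88337984 = 101.62401690
C = P + S*exp(-qT) - K*exp(-rT)
C = 17.3163 + 106.79648555 - 101.62401690 = 22.4888


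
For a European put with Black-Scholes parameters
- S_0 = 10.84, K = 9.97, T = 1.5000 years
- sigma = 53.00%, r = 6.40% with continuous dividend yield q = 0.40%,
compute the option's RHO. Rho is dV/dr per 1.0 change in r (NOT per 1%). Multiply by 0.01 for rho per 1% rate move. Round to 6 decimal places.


Answer: Rho = -7.101925

Derivation:
d1 = 0.5920946846; d2 = -0.0570200972
phi(d1) = 0.3347984430; exp(-qT) = 0.9940179641; exp(-rT) = 0.9084640161
N(-d2) = 0.5227354070
Rho = -K*T*exp(-rT)*N(-d2) = -9.9700 * 1.5000 * 0.9084640161 * 0.5227354070 = -7.101925


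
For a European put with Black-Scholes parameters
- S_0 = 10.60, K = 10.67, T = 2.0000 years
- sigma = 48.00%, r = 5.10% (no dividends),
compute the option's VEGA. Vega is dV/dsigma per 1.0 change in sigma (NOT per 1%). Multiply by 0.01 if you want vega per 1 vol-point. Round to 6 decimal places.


d1 = 0.4799751497; d2 = -0.1988473603
phi(d1) = 0.3555367693; exp(-qT) = 1.0000000000; exp(-rT) = 0.9030295517
Vega = S * exp(-qT) * phi(d1) * sqrt(T) = 10.6000 * 1.0000000000 * 0.3555367693 * 1.4142135624 = 5.329732

Answer: Vega = 5.329732


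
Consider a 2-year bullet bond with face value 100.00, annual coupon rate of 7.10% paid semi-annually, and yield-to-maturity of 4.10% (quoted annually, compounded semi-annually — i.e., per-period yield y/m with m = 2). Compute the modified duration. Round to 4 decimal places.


Answer: Modified duration = 1.8644

Derivation:
Coupon per period c = face * coupon_rate / m = 3.550000
Periods per year m = 2; per-period yield y/m = 0.020500
Number of cashflows N = 4
Cashflows (t years, CF_t, discount factor 1/(1+y/m)^(m*t), PV):
  t = 0.5000: CF_t = 3.550000, DF = 0.979912, PV = 3.478687
  t = 1.0000: CF_t = 3.550000, DF = 0.960227, PV = 3.408806
  t = 1.5000: CF_t = 3.550000, DF = 0.940938, PV = 3.340330
  t = 2.0000: CF_t = 103.550000, DF = 0.922036, PV = 95.476847
Price P = sum_t PV_t = 105.704670
First compute Macaulay numerator sum_t t * PV_t:
  t * PV_t at t = 0.5000: 1.739343
  t * PV_t at t = 1.0000: 3.408806
  t * PV_t at t = 1.5000: 5.010494
  t * PV_t at t = 2.0000: 190.953693
Macaulay duration D = 201.112338 / 105.704670 = 1.902587
Modified duration = D / (1 + y/m) = 1.902587 / (1 + 0.020500) = 1.864368


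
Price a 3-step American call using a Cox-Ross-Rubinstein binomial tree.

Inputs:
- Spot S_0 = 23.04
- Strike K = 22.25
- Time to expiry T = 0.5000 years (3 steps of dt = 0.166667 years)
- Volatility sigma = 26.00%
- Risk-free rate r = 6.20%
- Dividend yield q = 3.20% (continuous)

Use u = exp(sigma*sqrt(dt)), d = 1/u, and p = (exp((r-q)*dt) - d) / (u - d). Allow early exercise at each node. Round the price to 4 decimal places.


Answer: Price = V(0,0) = 2.3406

Derivation:
dt = T/N = 0.166667
u = exp(sigma*sqrt(dt)) = 1.111983; d = 1/u = 0.899295
p = (exp((r-q)*dt) - d) / (u - d) = 0.497056
Discount per step: exp(-r*dt) = 0.989720
Stock lattice S(k, i) with i counting down-moves:
  k=0: S(0,0) = 23.0400
  k=1: S(1,0) = 25.6201; S(1,1) = 20.7197
  k=2: S(2,0) = 28.4891; S(2,1) = 23.0400; S(2,2) = 18.6332
  k=3: S(3,0) = 31.6794; S(3,1) = 25.6201; S(3,2) = 20.7197; S(3,3) = 16.7567
Terminal payoffs V(N, i) = max(S_T - K, 0):
  V(3,0) = 9.429364; V(3,1) = 3.370079; V(3,2) = 0.000000; V(3,3) = 0.000000
Backward induction: V(k, i) = exp(-r*dt) * [p * V(k+1, i) + (1-p) * V(k+1, i+1)]; then take max(V_cont, immediate exercise) for American.
  V(2,0) = exp(-r*dt) * [p*9.429364 + (1-p)*3.370079] = 6.316278; exercise = 6.239083; V(2,0) = max -> 6.316278
  V(2,1) = exp(-r*dt) * [p*3.370079 + (1-p)*0.000000] = 1.657898; exercise = 0.790000; V(2,1) = max -> 1.657898
  V(2,2) = exp(-r*dt) * [p*0.000000 + (1-p)*0.000000] = 0.000000; exercise = 0.000000; V(2,2) = max -> 0.000000
  V(1,0) = exp(-r*dt) * [p*6.316278 + (1-p)*1.657898] = 3.932528; exercise = 3.370079; V(1,0) = max -> 3.932528
  V(1,1) = exp(-r*dt) * [p*1.657898 + (1-p)*0.000000] = 0.815597; exercise = 0.000000; V(1,1) = max -> 0.815597
  V(0,0) = exp(-r*dt) * [p*3.932528 + (1-p)*0.815597] = 2.340576; exercise = 0.790000; V(0,0) = max -> 2.340576


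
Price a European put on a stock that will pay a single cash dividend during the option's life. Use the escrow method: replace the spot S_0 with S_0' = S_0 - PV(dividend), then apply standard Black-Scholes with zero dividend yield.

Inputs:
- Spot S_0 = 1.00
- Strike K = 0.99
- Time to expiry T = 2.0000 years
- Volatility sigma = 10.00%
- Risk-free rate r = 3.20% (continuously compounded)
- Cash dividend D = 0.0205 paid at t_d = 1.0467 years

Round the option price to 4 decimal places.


PV(D) = D * exp(-r * t_d) = 0.0205 * 0.96706033 = 0.01982474
S_0' = S_0 - PV(D) = 1.0000 - 0.01982474 = 0.98017526
d1 = (ln(S_0'/K) + (r + sigma^2/2)*T) / (sigma*sqrt(T)) = 0.45273539
d2 = d1 - sigma*sqrt(T) = 0.31131403
exp(-rT) = 0.93800500
N(-d1) = 0.32536965; N(-d2) = 0.37778095
P = K * exp(-rT) * N(-d2) - S_0' * N(-d1) = 0.9900 * 0.93800500 * 0.37778095 - 0.98017526 * 0.32536965 = 0.0319

Answer: Price = 0.0319


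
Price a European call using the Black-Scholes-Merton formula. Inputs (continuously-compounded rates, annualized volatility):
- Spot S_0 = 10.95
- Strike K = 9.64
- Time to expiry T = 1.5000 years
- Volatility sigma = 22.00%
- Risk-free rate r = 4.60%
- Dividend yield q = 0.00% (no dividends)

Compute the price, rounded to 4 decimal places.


Answer: Price = 2.3146

Derivation:
d1 = (ln(S/K) + (r - q + 0.5*sigma^2) * T) / (sigma * sqrt(T)) = 0.86369880
d2 = d1 - sigma * sqrt(T) = 0.59425492
exp(-rT) = 0.93332668; exp(-qT) = 1.00000000
C = S_0 * exp(-qT) * N(d1) - K * exp(-rT) * N(d2)
N(d1) = 0.80612331; N(d2) = 0.72382919
C = 10.9500 * 1.00000000 * 0.80612331 - 9.6400 * 0.93332668 * 0.72382919 = 2.3146


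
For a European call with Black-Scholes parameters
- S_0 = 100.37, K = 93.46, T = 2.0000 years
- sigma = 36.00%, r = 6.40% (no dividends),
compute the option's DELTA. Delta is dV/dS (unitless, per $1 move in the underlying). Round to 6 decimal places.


d1 = 0.6460791851; d2 = 0.1369623027
phi(d1) = 0.3237940252; exp(-qT) = 1.0000000000; exp(-rT) = 0.8798533791
N(d1) = 0.7408859626
Delta = exp(-qT) * N(d1) = 1.0000000000 * 0.7408859626 = 0.740886

Answer: Delta = 0.740886


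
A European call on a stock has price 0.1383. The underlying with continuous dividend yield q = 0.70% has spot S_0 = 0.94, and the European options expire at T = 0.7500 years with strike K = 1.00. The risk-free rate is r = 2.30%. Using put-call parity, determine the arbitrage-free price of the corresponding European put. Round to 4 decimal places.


Put-call parity: C - P = S_0 * exp(-qT) - K * exp(-rT).
S_0 * exp(-qT) = 0.9400 * 0.99476376 = 0.93507793
K * exp(-rT) = 1.0000 * 0.98289793 = 0.98289793
P = C - S*exp(-qT) + K*exp(-rT)
P = 0.1383 - 0.93507793 + 0.98289793 = 0.1861

Answer: Put price = 0.1861


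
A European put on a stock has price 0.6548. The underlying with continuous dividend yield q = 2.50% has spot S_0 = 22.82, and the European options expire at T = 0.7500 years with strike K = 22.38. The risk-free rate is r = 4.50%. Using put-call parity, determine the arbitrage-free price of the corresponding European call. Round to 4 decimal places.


Answer: Call price = 1.4136

Derivation:
Put-call parity: C - P = S_0 * exp(-qT) - K * exp(-rT).
S_0 * exp(-qT) = 22.8200 * 0.98142469 = 22.39611137
K * exp(-rT) = 22.3800 * 0.96681318 = 21.63727892
C = P + S*exp(-qT) - K*exp(-rT)
C = 0.6548 + 22.39611137 - 21.63727892 = 1.4136


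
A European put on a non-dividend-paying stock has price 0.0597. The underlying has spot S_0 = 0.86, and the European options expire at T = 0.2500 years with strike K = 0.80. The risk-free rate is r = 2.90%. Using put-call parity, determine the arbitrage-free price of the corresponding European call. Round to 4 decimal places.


Put-call parity: C - P = S_0 * exp(-qT) - K * exp(-rT).
S_0 * exp(-qT) = 0.8600 * 1.00000000 = 0.86000000
K * exp(-rT) = 0.8000 * 0.99277622 = 0.79422097
C = P + S*exp(-qT) - K*exp(-rT)
C = 0.0597 + 0.86000000 - 0.79422097 = 0.1255

Answer: Call price = 0.1255


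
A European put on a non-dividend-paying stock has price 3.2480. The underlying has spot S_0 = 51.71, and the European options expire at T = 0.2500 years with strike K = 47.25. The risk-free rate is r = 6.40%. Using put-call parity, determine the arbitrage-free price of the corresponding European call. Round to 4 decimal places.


Put-call parity: C - P = S_0 * exp(-qT) - K * exp(-rT).
S_0 * exp(-qT) = 51.7100 * 1.00000000 = 51.71000000
K * exp(-rT) = 47.2500 * 0.98412732 = 46.50001587
C = P + S*exp(-qT) - K*exp(-rT)
C = 3.2480 + 51.71000000 - 46.50001587 = 8.4580

Answer: Call price = 8.4580


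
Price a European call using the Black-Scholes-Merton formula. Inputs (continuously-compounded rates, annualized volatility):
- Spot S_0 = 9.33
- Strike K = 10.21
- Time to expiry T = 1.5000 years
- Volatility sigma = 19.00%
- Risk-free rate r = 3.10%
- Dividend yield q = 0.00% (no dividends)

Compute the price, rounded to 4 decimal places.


Answer: Price = 0.6908

Derivation:
d1 = (ln(S/K) + (r - q + 0.5*sigma^2) * T) / (sigma * sqrt(T)) = -0.07115388
d2 = d1 - sigma * sqrt(T) = -0.30385541
exp(-rT) = 0.95456456; exp(-qT) = 1.00000000
C = S_0 * exp(-qT) * N(d1) - K * exp(-rT) * N(d2)
N(d1) = 0.47163764; N(d2) = 0.38061903
C = 9.3300 * 1.00000000 * 0.47163764 - 10.2100 * 0.95456456 * 0.38061903 = 0.6908


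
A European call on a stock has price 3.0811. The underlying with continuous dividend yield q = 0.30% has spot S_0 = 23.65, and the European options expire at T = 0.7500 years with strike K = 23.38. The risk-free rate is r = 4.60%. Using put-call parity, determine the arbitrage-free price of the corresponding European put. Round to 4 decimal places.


Answer: Put price = 2.0714

Derivation:
Put-call parity: C - P = S_0 * exp(-qT) - K * exp(-rT).
S_0 * exp(-qT) = 23.6500 * 0.99775253 = 23.59684732
K * exp(-rT) = 23.3800 * 0.96608834 = 22.58714538
P = C - S*exp(-qT) + K*exp(-rT)
P = 3.0811 - 23.59684732 + 22.58714538 = 2.0714


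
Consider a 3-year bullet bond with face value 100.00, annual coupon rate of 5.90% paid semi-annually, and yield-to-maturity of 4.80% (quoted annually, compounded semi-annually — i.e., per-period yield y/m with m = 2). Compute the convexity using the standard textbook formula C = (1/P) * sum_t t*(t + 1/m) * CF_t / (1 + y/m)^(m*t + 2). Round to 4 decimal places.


Answer: Convexity = 9.1126

Derivation:
Coupon per period c = face * coupon_rate / m = 2.950000
Periods per year m = 2; per-period yield y/m = 0.024000
Number of cashflows N = 6
Cashflows (t years, CF_t, discount factor 1/(1+y/m)^(m*t), PV):
  t = 0.5000: CF_t = 2.950000, DF = 0.976562, PV = 2.880859
  t = 1.0000: CF_t = 2.950000, DF = 0.953674, PV = 2.813339
  t = 1.5000: CF_t = 2.950000, DF = 0.931323, PV = 2.747402
  t = 2.0000: CF_t = 2.950000, DF = 0.909495, PV = 2.683009
  t = 2.5000: CF_t = 2.950000, DF = 0.888178, PV = 2.620126
  t = 3.0000: CF_t = 102.950000, DF = 0.867362, PV = 89.294891
Price P = sum_t PV_t = 103.039627
Convexity numerator sum_t t*(t + 1/m) * CF_t / (1+y/m)^(m*t + 2):
  t = 0.5000: term = 1.373701
  t = 1.0000: term = 4.024514
  t = 1.5000: term = 7.860379
  t = 2.0000: term = 12.793586
  t = 2.5000: term = 18.740604
  t = 3.0000: term = 894.161563
Convexity = (1/P) * sum = 938.954346 / 103.039627 = 9.112556
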